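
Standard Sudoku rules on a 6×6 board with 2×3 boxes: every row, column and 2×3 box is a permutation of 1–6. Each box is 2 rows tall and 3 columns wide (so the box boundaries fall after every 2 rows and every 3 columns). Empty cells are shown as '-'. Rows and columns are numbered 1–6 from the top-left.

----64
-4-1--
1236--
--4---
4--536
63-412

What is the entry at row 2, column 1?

row 3, column 6 = 5: row 3 has {1,2,3,6}; col 6 has {2,4,6}; box has {6} → only 5 remains.
row 4, column 1 = 5: row 4 has {4}; col 1 has {1,4,6}; box has {1,2,3,4} → only 5 remains.
row 4, column 2 = 6: row 4 has {4,5}; col 2 has {2,3,4}; box has {1,2,3,4,5} → only 6 remains.
row 4, column 5 = 2: row 4 has {4,5,6}; col 5 has {1,3,6}; box has {5,6} → only 2 remains.
row 5, column 2 = 1: row 5 has {3,4,5,6}; col 2 has {2,3,4,6}; box has {3,4,6} → only 1 remains.
row 5, column 3 = 2: row 5 has {1,3,4,5,6}; col 3 has {3,4}; box has {1,3,4,6} → only 2 remains.
row 6, column 3 = 5: row 6 has {1,2,3,4,6}; col 3 has {2,3,4}; box has {1,2,3,4,6} → only 5 remains.
row 1, column 2 = 5: row 1 has {4,6}; col 2 has {1,2,3,4,6}; box has {4} → only 5 remains.
row 1, column 3 = 1: row 1 has {4,5,6}; col 3 has {2,3,4,5}; box has {4,5} → only 1 remains.
row 2, column 3 = 6: row 2 has {1,4}; col 3 has {1,2,3,4,5}; box has {1,4,5} → only 6 remains.
row 2, column 5 = 5: row 2 has {1,4,6}; col 5 has {1,2,3,6}; box has {1,4,6} → only 5 remains.
row 2, column 6 = 3: row 2 has {1,4,5,6}; col 6 has {2,4,5,6}; box has {1,4,5,6} → only 3 remains.
row 3, column 5 = 4: row 3 has {1,2,3,5,6}; col 5 has {1,2,3,5,6}; box has {2,5,6} → only 4 remains.
row 4, column 4 = 3: row 4 has {2,4,5,6}; col 4 has {1,4,5,6}; box has {2,4,5,6} → only 3 remains.
row 4, column 6 = 1: row 4 has {2,3,4,5,6}; col 6 has {2,3,4,5,6}; box has {2,3,4,5,6} → only 1 remains.
row 1, column 4 = 2: row 1 has {1,4,5,6}; col 4 has {1,3,4,5,6}; box has {1,3,4,5,6} → only 2 remains.
row 2, column 1 = 2: row 2 has {1,3,4,5,6}; col 1 has {1,4,5,6}; box has {1,4,5,6} → only 2 remains.

2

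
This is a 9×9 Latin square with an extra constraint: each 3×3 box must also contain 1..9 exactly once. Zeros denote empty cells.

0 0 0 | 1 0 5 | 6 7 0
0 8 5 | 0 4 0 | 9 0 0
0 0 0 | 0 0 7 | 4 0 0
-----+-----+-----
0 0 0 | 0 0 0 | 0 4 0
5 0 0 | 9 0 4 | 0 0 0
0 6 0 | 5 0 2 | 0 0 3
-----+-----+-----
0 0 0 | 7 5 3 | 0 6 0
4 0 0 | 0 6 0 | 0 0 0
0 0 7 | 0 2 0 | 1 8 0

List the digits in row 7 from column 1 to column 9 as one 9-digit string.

row 2, column 6 = 6 (sole candidate).
row 7, column 7 = 2: row 7 has {3,5,6,7}; col 7 has {1,4,6,9}; box has {1,6,8} → only 2 remains.
row 8, column 4 = 8 (sole candidate).
row 9, column 4 = 4 (sole candidate).
row 9, column 6 = 9 (sole candidate).
row 9, column 9 = 5 (sole candidate).
row 8, column 6 = 1 (sole candidate).
row 9, column 2 = 3 (sole candidate).
row 4, column 6 = 8 (sole candidate).
row 9, column 1 = 6 (sole candidate).
row 2, column 1 = 7 (hidden single in row 2).
row 3, column 8 = 5 (hidden single in row 3).
row 3, column 3 = 6 (hidden single in row 3).
row 4, column 7 = 5 (hidden single in row 4).
row 5, column 9 = 6 (hidden single in row 5).
row 4, column 4 = 6 (hidden single in row 4).
row 6, column 3 = 4 (hidden single in row 6).
row 1, column 2 = 4 (hidden single in row 1).
row 7, column 9 = 4: in row 7, 4 can only go here (every other open cell in that row sees a 4).
row 8, column 2 = 5 (hidden single in row 8).
row 8, column 3 = 2 (hidden single in row 8).
row 8, column 7 = 3 (hidden single in column 7).
row 8, column 8 = 9 (sole candidate).
row 8, column 9 = 7 (sole candidate).
row 6, column 8 = 1 (sole candidate).
row 5, column 8 = 2 (sole candidate).
row 6, column 5 = 7 (sole candidate).
row 6, column 7 = 8 (sole candidate).
row 2, column 8 = 3 (sole candidate).
row 4, column 9 = 9 (sole candidate).
row 5, column 7 = 7 (sole candidate).
row 6, column 1 = 9 (sole candidate).
row 2, column 4 = 2 (sole candidate).
row 2, column 9 = 1 (sole candidate).
row 3, column 4 = 3 (sole candidate).
row 5, column 2 = 1 (sole candidate).
row 5, column 5 = 3 (sole candidate).
row 7, column 2 = 9: row 7 has {2,3,4,5,6,7}; col 2 has {1,3,4,5,6,8}; box has {2,3,4,5,6,7} → only 9 remains.
row 3, column 2 = 2 (sole candidate).
row 3, column 9 = 8 (sole candidate).
row 4, column 2 = 7 (sole candidate).
row 4, column 3 = 3 (sole candidate).
row 4, column 5 = 1 (sole candidate).
row 5, column 3 = 8 (sole candidate).
row 7, column 3 = 1: row 7 has {2,3,4,5,6,7,9}; col 3 has {2,3,4,5,6,7,8}; box has {2,3,4,5,6,7,9} → only 1 remains.
row 1, column 1 = 3 (sole candidate).
row 1, column 3 = 9 (sole candidate).
row 1, column 5 = 8 (sole candidate).
row 1, column 9 = 2 (sole candidate).
row 3, column 1 = 1 (sole candidate).
row 3, column 5 = 9 (sole candidate).
row 4, column 1 = 2 (sole candidate).
row 7, column 1 = 8: row 7 has {1,2,3,4,5,6,7,9}; col 1 has {1,2,3,4,5,6,7,9}; box has {1,2,3,4,5,6,7,9} → only 8 remains.

891753264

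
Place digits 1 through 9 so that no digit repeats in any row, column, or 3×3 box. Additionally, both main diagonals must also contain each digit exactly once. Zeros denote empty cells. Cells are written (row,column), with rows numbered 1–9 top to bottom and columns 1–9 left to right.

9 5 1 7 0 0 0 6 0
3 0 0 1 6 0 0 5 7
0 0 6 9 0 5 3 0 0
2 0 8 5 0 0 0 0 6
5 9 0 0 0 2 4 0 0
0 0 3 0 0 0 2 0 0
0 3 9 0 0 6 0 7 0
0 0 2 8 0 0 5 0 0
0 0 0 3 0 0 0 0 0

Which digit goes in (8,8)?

3

(1,7) = 8 (sole candidate).
(2,3) = 4 (sole candidate).
(2,6) = 8 (sole candidate).
(2,7) = 9 (sole candidate).
(5,3) = 7 (sole candidate).
(5,4) = 6 (sole candidate).
(6,4) = 4 (sole candidate).
(7,4) = 2 (sole candidate).
(7,7) = 1 (sole candidate).
(9,3) = 5 (sole candidate).
(9,7) = 6 (sole candidate).
(1,9) = 2 (sole candidate).
(2,2) = 2 (sole candidate).
(4,7) = 7 (sole candidate).
(5,5) = 8 (sole candidate).
(6,6) = 7 (sole candidate).
(9,9) = 4 (sole candidate).
(3,9) = 1 (sole candidate).
(4,6) = 1 (sole candidate).
(5,9) = 3 (sole candidate).
(6,5) = 9 (sole candidate).
(7,9) = 8 (sole candidate).
(8,8) = 3: row 8 has {2,5,8}; col 8 has {5,6,7}; box has {1,4,5,6,7,8}; main diagonal has {1,2,4,5,6,7,8,9} → only 3 remains.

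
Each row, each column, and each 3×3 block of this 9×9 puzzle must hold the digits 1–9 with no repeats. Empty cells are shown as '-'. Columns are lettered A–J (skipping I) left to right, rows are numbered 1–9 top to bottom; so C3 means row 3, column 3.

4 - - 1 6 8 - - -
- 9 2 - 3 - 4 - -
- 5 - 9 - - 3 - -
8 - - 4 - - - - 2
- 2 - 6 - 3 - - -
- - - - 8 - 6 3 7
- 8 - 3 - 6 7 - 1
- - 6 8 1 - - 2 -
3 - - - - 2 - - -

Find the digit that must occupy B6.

1

G1 = 2 (hidden single in row 1).
E3 = 2 (hidden single in row 3).
F3 = 4 (hidden single in row 3).
B4 = 6 (hidden single in row 4).
C4 = 3 (hidden single in row 4).
C1 = 7 (sole candidate).
B1 = 3 (sole candidate).
H3 = 7 (hidden single in row 3).
D6 = 2 (hidden single in row 6).
A7 = 2 (hidden single in row 7).
J8 = 3 (hidden single in row 8).
B8 = 4 (hidden single in row 8).
B6 = 1: row 6 has {2,3,6,7,8}; col 2 has {2,3,4,5,6,8,9}; box has {2,3,6,8} → only 1 remains.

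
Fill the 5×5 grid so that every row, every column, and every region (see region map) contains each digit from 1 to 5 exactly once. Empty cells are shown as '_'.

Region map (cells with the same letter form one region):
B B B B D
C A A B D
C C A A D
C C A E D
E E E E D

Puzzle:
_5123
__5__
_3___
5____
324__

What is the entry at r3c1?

r1c1 = 4 (sole candidate).
r2c4 = 3 (sole candidate).
r3c3 = 2 (sole candidate).
r4c3 = 3 (sole candidate).
r4c4 = 1 (sole candidate).
r5c4 = 5 (sole candidate).
r5c5 = 1 (sole candidate).
r3c1 = 1: row 3 has {2,3}; col 1 has {3,4,5}; region has {3,5} → only 1 remains.

1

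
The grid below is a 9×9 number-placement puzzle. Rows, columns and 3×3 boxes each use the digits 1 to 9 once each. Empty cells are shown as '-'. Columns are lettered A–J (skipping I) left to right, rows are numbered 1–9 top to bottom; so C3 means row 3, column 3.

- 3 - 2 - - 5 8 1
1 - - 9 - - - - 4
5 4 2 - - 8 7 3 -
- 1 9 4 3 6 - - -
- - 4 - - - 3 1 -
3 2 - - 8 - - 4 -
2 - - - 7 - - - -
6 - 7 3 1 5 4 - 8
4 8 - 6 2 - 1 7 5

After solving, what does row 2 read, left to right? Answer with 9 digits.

C1 = 6 (sole candidate).
E1 = 4 (sole candidate).
F1 = 7 (sole candidate).
B2 = 7: row 2 has {1,4,9}; col 2 has {1,2,3,4,8}; box has {1,2,3,4,5,6} → only 7 remains.
C2 = 8: row 2 has {1,4,7,9}; col 3 has {2,4,6,7,9}; box has {1,2,3,4,5,6,7} → only 8 remains.
F2 = 3: row 2 has {1,4,7,8,9}; col 6 has {5,6,7,8}; box has {2,4,7,8,9} → only 3 remains.
D3 = 1 (sole candidate).
E3 = 6 (sole candidate).
J3 = 9 (sole candidate).
C6 = 5 (sole candidate).
D6 = 7 (sole candidate).
J6 = 6 (sole candidate).
D7 = 8 (sole candidate).
J7 = 3 (sole candidate).
B8 = 9 (sole candidate).
H8 = 2 (sole candidate).
C9 = 3 (sole candidate).
F9 = 9 (sole candidate).
A1 = 9 (sole candidate).
E2 = 5: row 2 has {1,3,4,7,8,9}; col 5 has {1,2,3,4,6,7,8}; box has {1,2,3,4,6,7,8,9} → only 5 remains.
H2 = 6: row 2 has {1,3,4,5,7,8,9}; col 8 has {1,2,3,4,7,8}; box has {1,3,4,5,7,8,9} → only 6 remains.
H4 = 5 (sole candidate).
B5 = 6 (sole candidate).
D5 = 5 (sole candidate).
E5 = 9 (sole candidate).
F5 = 2 (sole candidate).
J5 = 7 (sole candidate).
F6 = 1 (sole candidate).
G6 = 9 (sole candidate).
B7 = 5 (sole candidate).
C7 = 1 (sole candidate).
F7 = 4 (sole candidate).
G7 = 6 (sole candidate).
H7 = 9 (sole candidate).
G2 = 2: row 2 has {1,3,4,5,6,7,8,9}; col 7 has {1,3,4,5,6,7,9}; box has {1,3,4,5,6,7,8,9} → only 2 remains.

178953264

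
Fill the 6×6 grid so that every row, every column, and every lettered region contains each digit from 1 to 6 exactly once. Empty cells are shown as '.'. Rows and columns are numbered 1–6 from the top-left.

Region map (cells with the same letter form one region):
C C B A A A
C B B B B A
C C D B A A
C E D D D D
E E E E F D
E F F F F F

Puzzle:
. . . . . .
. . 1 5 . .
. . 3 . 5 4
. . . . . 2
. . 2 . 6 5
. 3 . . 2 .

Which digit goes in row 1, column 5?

row 6, column 6 = 1: row 6 has {2,3}; col 6 has {2,4,5}; region has {2,3,6} → only 1 remains.
row 6, column 4 = 4: row 6 has {1,2,3}; col 4 has {5}; region has {1,2,3,6} → only 4 remains.
row 6, column 3 = 5: row 6 has {1,2,3,4}; col 3 has {1,2,3}; region has {1,2,3,4,6} → only 5 remains.
row 6, column 1 = 6: row 6 has {1,2,3,4,5}; col 1 has {}; region has {2} → only 6 remains.
row 4, column 1 = 3: in row 4, 3 can only go here (every other open cell in that row sees a 3).
row 4, column 2 = 5: in row 4, 5 can only go here (every other open cell in that row sees a 5).
row 1, column 1 = 5: in row 1, 5 can only go here (every other open cell in that row sees a 5).
row 5, column 4 = 3: in row 5, 3 can only go here (every other open cell in that row sees a 3).
row 1, column 4 = 2: in region A, 2 can only go here (every other open cell in that region sees a 2).
row 3, column 4 = 6: row 3 has {3,4,5}; col 4 has {2,3,4,5}; region has {1,5} → only 6 remains.
row 4, column 4 = 1: row 4 has {2,3,5}; col 4 has {2,3,4,5,6}; region has {2,3,5} → only 1 remains.
row 4, column 5 = 4: row 4 has {1,2,3,5}; col 5 has {2,5,6}; region has {1,2,3,5} → only 4 remains.
row 1, column 3 = 4: row 1 has {2,5}; col 3 has {1,2,3,5}; region has {1,5,6} → only 4 remains.
row 2, column 2 = 2: row 2 has {1,5}; col 2 has {3,5}; region has {1,4,5,6} → only 2 remains.
row 2, column 5 = 3: row 2 has {1,2,5}; col 5 has {2,4,5,6}; region has {1,2,4,5,6} → only 3 remains.
row 2, column 6 = 6: row 2 has {1,2,3,5}; col 6 has {1,2,4,5}; region has {2,4,5} → only 6 remains.
row 3, column 2 = 1: row 3 has {3,4,5,6}; col 2 has {2,3,5}; region has {3,5} → only 1 remains.
row 4, column 3 = 6: row 4 has {1,2,3,4,5}; col 3 has {1,2,3,4,5}; region has {1,2,3,4,5} → only 6 remains.
row 5, column 2 = 4: row 5 has {2,3,5,6}; col 2 has {1,2,3,5}; region has {2,3,5,6} → only 4 remains.
row 1, column 2 = 6: row 1 has {2,4,5}; col 2 has {1,2,3,4,5}; region has {1,3,5} → only 6 remains.
row 1, column 5 = 1: row 1 has {2,4,5,6}; col 5 has {2,3,4,5,6}; region has {2,4,5,6} → only 1 remains.

1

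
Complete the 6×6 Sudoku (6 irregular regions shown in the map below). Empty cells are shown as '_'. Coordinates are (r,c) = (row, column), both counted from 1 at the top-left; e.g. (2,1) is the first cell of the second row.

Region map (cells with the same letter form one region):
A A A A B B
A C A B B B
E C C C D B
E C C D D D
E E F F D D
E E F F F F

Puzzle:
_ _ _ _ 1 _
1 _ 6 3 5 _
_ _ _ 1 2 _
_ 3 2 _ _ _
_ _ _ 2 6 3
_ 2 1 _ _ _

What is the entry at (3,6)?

(2,2) = 4: row 2 has {1,3,5,6}; col 2 has {2,3}; region has {1,2,3} → only 4 remains.
(2,6) = 2: row 2 has {1,3,4,5,6}; col 6 has {3}; region has {1,3,5} → only 2 remains.
(3,3) = 5: row 3 has {1,2}; col 3 has {1,2,6}; region has {1,2,3,4} → only 5 remains.
(4,5) = 4: row 4 has {2,3}; col 5 has {1,2,5,6}; region has {2,3,6} → only 4 remains.
(5,3) = 4: row 5 has {2,3,6}; col 3 has {1,2,5,6}; region has {1,2} → only 4 remains.
(6,5) = 3: row 6 has {1,2}; col 5 has {1,2,4,5,6}; region has {1,2,4} → only 3 remains.
(1,2) = 5: row 1 has {1}; col 2 has {2,3,4}; region has {1,6} → only 5 remains.
(1,3) = 3: row 1 has {1,5}; col 3 has {1,2,4,5,6}; region has {1,5,6} → only 3 remains.
(1,4) = 4: row 1 has {1,3,5}; col 4 has {1,2,3}; region has {1,3,5,6} → only 4 remains.
(1,6) = 6: row 1 has {1,3,4,5}; col 6 has {2,3}; region has {1,2,3,5} → only 6 remains.
(3,2) = 6: row 3 has {1,2,5}; col 2 has {2,3,4,5}; region has {1,2,3,4,5} → only 6 remains.
(3,6) = 4: row 3 has {1,2,5,6}; col 6 has {2,3,6}; region has {1,2,3,5,6} → only 4 remains.

4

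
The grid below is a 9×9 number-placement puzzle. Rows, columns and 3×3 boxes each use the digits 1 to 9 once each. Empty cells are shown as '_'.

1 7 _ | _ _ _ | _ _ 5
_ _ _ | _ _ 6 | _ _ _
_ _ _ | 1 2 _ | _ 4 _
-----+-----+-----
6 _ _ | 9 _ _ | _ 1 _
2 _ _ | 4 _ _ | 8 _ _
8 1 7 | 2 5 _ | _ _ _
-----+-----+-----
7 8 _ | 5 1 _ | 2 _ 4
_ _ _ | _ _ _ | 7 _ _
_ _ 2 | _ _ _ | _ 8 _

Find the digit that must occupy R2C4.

7

R6C6 = 3: row 6 has {1,2,5,7,8}; col 6 has {6}; box has {2,4,5,9} → only 3 remains.
R7C6 = 9: row 7 has {1,2,4,5,7,8}; col 6 has {3,6}; box has {1,5} → only 9 remains.
R1C8 = 2: in row 1, 2 can only go here (every other open cell in that row sees a 2).
R2C2 = 2: in row 2, 2 can only go here (every other open cell in that row sees a 2).
R4C9 = 2: in row 4, 2 can only go here (every other open cell in that row sees a 2).
R5C6 = 1: in row 5, 1 can only go here (every other open cell in that row sees a 1).
R6C7 = 4: in row 6, 4 can only go here (every other open cell in that row sees a 4).
R8C6 = 2: in row 8, 2 can only go here (every other open cell in that row sees a 2).
R8C3 = 1: in column 3, 1 can only go here (every other open cell in that column sees a 1).
R3C6 = 5: in column 6, 5 can only go here (every other open cell in that column sees a 5).
R3C9 = 7: in row 3, 7 can only go here (every other open cell in that row sees a 7).
R3C3 = 8: in row 3, 8 can only go here (every other open cell in that row sees an 8).
R5C8 = 7: in column 8, 7 can only go here (every other open cell in that column sees a 7).
R5C5 = 6: row 5 has {1,2,4,7,8}; col 5 has {1,2,5}; box has {1,2,3,4,5,9} → only 6 remains.
R8C8 = 5: in column 8, 5 can only go here (every other open cell in that column sees a 5).
R4C7 = 5: in column 7, 5 can only go here (every other open cell in that column sees a 5).
R2C9 = 8: in column 9, 8 can only go here (every other open cell in that column sees an 8).
R2C7 = 1: in row 2, 1 can only go here (every other open cell in that row sees a 1).
R9C9 = 1: in row 9, 1 can only go here (every other open cell in that row sees a 1).
R5C9 = 3: in box 6, 3 can only go here (every other open cell in that box sees a 3).
Singles propagation stalls; R2C4 is still open with candidates {3,7}.
  Try R2C4 = 3: this forces R1C4=8, R1C6=4, R2C8=9, R6C8=6, R6C9=9, R7C8=3, R8C4=6; then R8C9 has no candidate left — contradiction.
So R2C4 = 7.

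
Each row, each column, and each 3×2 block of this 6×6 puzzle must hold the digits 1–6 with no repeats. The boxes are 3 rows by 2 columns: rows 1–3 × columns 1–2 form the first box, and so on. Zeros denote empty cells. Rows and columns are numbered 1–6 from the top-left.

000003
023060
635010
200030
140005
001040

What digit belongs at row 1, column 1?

row 2, column 6 = 4 (sole candidate).
row 3, column 6 = 2 (sole candidate).
row 5, column 5 = 2 (sole candidate).
row 6, column 6 = 6 (sole candidate).
row 1, column 5 = 5 (sole candidate).
row 2, column 1 = 5 (sole candidate).
row 2, column 4 = 1 (sole candidate).
row 3, column 4 = 4 (sole candidate).
row 4, column 6 = 1 (sole candidate).
row 5, column 3 = 6 (sole candidate).
row 5, column 4 = 3 (sole candidate).
row 6, column 1 = 3 (sole candidate).
row 6, column 2 = 5 (sole candidate).
row 6, column 4 = 2 (sole candidate).
row 1, column 1 = 4: row 1 has {3,5}; col 1 has {1,2,3,5,6}; box has {2,3,5,6} → only 4 remains.

4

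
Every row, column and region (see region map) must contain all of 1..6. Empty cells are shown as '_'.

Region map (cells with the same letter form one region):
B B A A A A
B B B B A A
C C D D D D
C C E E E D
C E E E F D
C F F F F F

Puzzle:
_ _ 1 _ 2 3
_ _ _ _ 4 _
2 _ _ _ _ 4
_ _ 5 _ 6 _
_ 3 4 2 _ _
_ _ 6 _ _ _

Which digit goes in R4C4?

1

R3C3 = 3 (sole candidate).
R4C4 = 1: row 4 has {5,6}; col 4 has {2}; region has {2,3,4,5,6} → only 1 remains.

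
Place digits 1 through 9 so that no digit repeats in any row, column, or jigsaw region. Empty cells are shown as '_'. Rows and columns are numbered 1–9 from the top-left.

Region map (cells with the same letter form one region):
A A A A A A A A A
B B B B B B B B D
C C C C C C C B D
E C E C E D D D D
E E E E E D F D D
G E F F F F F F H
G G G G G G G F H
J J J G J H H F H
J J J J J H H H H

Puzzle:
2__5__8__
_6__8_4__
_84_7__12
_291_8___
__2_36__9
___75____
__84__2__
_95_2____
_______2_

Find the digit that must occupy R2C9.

1

R5C4 = 8: row 5 has {2,3,6,9}; col 4 has {1,4,5,7}; region has {2,3,9} → only 8 remains.
R5C7 = 1: row 5 has {2,3,6,8,9}; col 7 has {2,4,8}; region has {5,7} → only 1 remains.
R2C9 = 1: in row 2, 1 can only go here (every other open cell in that row sees a 1).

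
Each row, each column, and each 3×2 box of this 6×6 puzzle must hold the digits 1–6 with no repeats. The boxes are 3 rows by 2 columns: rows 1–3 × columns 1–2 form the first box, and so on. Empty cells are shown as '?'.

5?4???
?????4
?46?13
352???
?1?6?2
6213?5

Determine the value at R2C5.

5

R1C6 = 6: row 1 has {4,5}; col 6 has {2,3,4,5}; box has {1,3,4} → only 6 remains.
R3C1 = 2: row 3 has {1,3,4,6}; col 1 has {3,5,6}; box has {4,5} → only 2 remains.
R3C4 = 5: row 3 has {1,2,3,4,6}; col 4 has {3,6}; box has {4,6} → only 5 remains.
R4C4 = 4: row 4 has {2,3,5}; col 4 has {3,5,6}; box has {1,2,3,6} → only 4 remains.
R4C5 = 6: row 4 has {2,3,4,5}; col 5 has {1}; box has {2,5} → only 6 remains.
R4C6 = 1: row 4 has {2,3,4,5,6}; col 6 has {2,3,4,5,6}; box has {2,5,6} → only 1 remains.
R5C1 = 4: row 5 has {1,2,6}; col 1 has {2,3,5,6}; box has {1,2,3,5,6} → only 4 remains.
R5C3 = 5: row 5 has {1,2,4,6}; col 3 has {1,2,4,6}; box has {1,2,3,4,6} → only 5 remains.
R5C5 = 3: row 5 has {1,2,4,5,6}; col 5 has {1,6}; box has {1,2,5,6} → only 3 remains.
R6C5 = 4: row 6 has {1,2,3,5,6}; col 5 has {1,3,6}; box has {1,2,3,5,6} → only 4 remains.
R1C2 = 3: row 1 has {4,5,6}; col 2 has {1,2,4,5}; box has {2,4,5} → only 3 remains.
R1C5 = 2: row 1 has {3,4,5,6}; col 5 has {1,3,4,6}; box has {1,3,4,6} → only 2 remains.
R2C1 = 1: row 2 has {4}; col 1 has {2,3,4,5,6}; box has {2,3,4,5} → only 1 remains.
R2C2 = 6: row 2 has {1,4}; col 2 has {1,2,3,4,5}; box has {1,2,3,4,5} → only 6 remains.
R2C3 = 3: row 2 has {1,4,6}; col 3 has {1,2,4,5,6}; box has {4,5,6} → only 3 remains.
R2C4 = 2: row 2 has {1,3,4,6}; col 4 has {3,4,5,6}; box has {3,4,5,6} → only 2 remains.
R2C5 = 5: row 2 has {1,2,3,4,6}; col 5 has {1,2,3,4,6}; box has {1,2,3,4,6} → only 5 remains.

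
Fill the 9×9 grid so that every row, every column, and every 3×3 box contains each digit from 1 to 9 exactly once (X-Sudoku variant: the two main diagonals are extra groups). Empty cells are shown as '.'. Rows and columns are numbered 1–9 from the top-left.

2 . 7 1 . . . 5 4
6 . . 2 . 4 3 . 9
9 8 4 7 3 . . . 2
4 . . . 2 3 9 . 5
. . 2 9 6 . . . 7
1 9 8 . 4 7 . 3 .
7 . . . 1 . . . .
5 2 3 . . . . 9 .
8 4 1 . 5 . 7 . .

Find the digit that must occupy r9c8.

r1c2 = 3: row 1 has {1,2,4,5,7}; col 2 has {2,4,8,9}; box has {2,4,6,7,8,9} → only 3 remains.
r2c3 = 5: row 2 has {2,3,4,6,9}; col 3 has {1,2,3,4,7,8}; box has {2,3,4,6,7,8,9} → only 5 remains.
r2c5 = 8: row 2 has {2,3,4,5,6,9}; col 5 has {1,2,3,4,5,6}; box has {1,2,3,4,7} → only 8 remains.
r3c7 = 1: row 3 has {2,3,4,7,8,9}; col 7 has {3,7,9}; box has {2,3,4,5,9}; anti-diagonal has {2,3,4,6,8} → only 1 remains.
r3c8 = 6: row 3 has {1,2,3,4,7,8,9}; col 8 has {3,5,9}; box has {1,2,3,4,5,9} → only 6 remains.
r4c3 = 6: row 4 has {2,3,4,5,9}; col 3 has {1,2,3,4,5,7,8}; box has {1,2,4,8,9} → only 6 remains.
r4c4 = 8: row 4 has {2,3,4,5,6,9}; col 4 has {1,2,7,9}; box has {2,3,4,6,7,9}; main diagonal has {2,4,6,7,9} → only 8 remains.
r4c8 = 1: row 4 has {2,3,4,5,6,8,9}; col 8 has {3,5,6,9}; box has {3,5,7,9} → only 1 remains.
r5c1 = 3: row 5 has {2,6,7,9}; col 1 has {1,2,4,5,6,7,8,9}; box has {1,2,4,6,8,9} → only 3 remains.
r5c2 = 5: row 5 has {2,3,6,7,9}; col 2 has {2,3,4,8,9}; box has {1,2,3,4,6,8,9} → only 5 remains.
r5c6 = 1: row 5 has {2,3,5,6,7,9}; col 6 has {3,4,7}; box has {2,3,4,6,7,8,9} → only 1 remains.
r6c4 = 5: row 6 has {1,3,4,7,8,9}; col 4 has {1,2,7,8,9}; box has {1,2,3,4,6,7,8,9}; anti-diagonal has {1,2,3,4,6,8} → only 5 remains.
r6c9 = 6: row 6 has {1,3,4,5,7,8,9}; col 9 has {2,4,5,7,9}; box has {1,3,5,7,9} → only 6 remains.
r7c2 = 6: row 7 has {1,7}; col 2 has {2,3,4,5,8,9}; box has {1,2,3,4,5,7,8} → only 6 remains.
r7c3 = 9: row 7 has {1,6,7}; col 3 has {1,2,3,4,5,6,7,8}; box has {1,2,3,4,5,6,7,8}; anti-diagonal has {1,2,3,4,5,6,8} → only 9 remains.
r7c7 = 5: row 7 has {1,6,7,9}; col 7 has {1,3,7,9}; box has {7,9}; main diagonal has {2,4,6,7,8,9} → only 5 remains.
r8c5 = 7: row 8 has {2,3,5,9}; col 5 has {1,2,3,4,5,6,8}; box has {1,5} → only 7 remains.
r9c8 = 2: row 9 has {1,4,5,7,8}; col 8 has {1,3,5,6,9}; box has {5,7,9} → only 2 remains.

2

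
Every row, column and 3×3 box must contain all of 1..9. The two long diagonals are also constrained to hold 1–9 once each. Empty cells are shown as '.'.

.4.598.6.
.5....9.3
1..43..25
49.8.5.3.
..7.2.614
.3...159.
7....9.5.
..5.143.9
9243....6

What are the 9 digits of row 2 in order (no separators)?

658172943

R1C1 = 3: row 1 has {4,5,6,8,9}; col 1 has {1,4,7,9}; box has {1,4,5}; main diagonal has {1,2,5,6,8} → only 3 remains.
R1C3 = 2: row 1 has {3,4,5,6,8,9}; col 3 has {4,5,7}; box has {1,3,4,5} → only 2 remains.
R3C3 = 9: row 3 has {1,2,3,4,5}; col 3 has {2,4,5,7}; box has {1,2,3,4,5}; main diagonal has {1,2,3,5,6,8} → only 9 remains.
R5C2 = 8: row 5 has {1,2,4,6,7}; col 2 has {2,3,4,5,9}; box has {3,4,7,9} → only 8 remains.
R5C4 = 9: row 5 has {1,2,4,6,7,8}; col 4 has {3,4,5,8}; box has {1,2,5,8} → only 9 remains.
R5C6 = 3: row 5 has {1,2,4,6,7,8,9}; col 6 has {1,4,5,8,9}; box has {1,2,5,8,9} → only 3 remains.
R6C3 = 6: row 6 has {1,3,5,9}; col 3 has {2,4,5,7,9}; box has {3,4,7,8,9} → only 6 remains.
R6C4 = 7: row 6 has {1,3,5,6,9}; col 4 has {3,4,5,8,9}; box has {1,2,3,5,8,9}; anti-diagonal has {2,5,9} → only 7 remains.
R6C5 = 4: row 6 has {1,3,5,6,7,9}; col 5 has {1,2,3,9}; box has {1,2,3,5,7,8,9} → only 4 remains.
R7C7 = 4: row 7 has {5,7,9}; col 7 has {3,5,6,9}; box has {3,5,6,9}; main diagonal has {1,2,3,5,6,8,9} → only 4 remains.
R8C2 = 6: row 8 has {1,3,4,5,9}; col 2 has {2,3,4,5,8,9}; box has {2,4,5,7,9}; anti-diagonal has {2,5,7,9} → only 6 remains.
R8C4 = 2: row 8 has {1,3,4,5,6,9}; col 4 has {3,4,5,7,8,9}; box has {1,3,4,9} → only 2 remains.
R8C8 = 7: row 8 has {1,2,3,4,5,6,9}; col 8 has {1,2,3,5,6,9}; box has {3,4,5,6,9}; main diagonal has {1,2,3,4,5,6,8,9} → only 7 remains.
R9C6 = 7: row 9 has {2,3,4,6,9}; col 6 has {1,3,4,5,8,9}; box has {1,2,3,4,9} → only 7 remains.
R9C8 = 8: row 9 has {2,3,4,6,7,9}; col 8 has {1,2,3,5,6,7,9}; box has {3,4,5,6,7,9} → only 8 remains.
R1C9 = 1: row 1 has {2,3,4,5,6,8,9}; col 9 has {3,4,5,6,9}; box has {2,3,5,6,9}; anti-diagonal has {2,5,6,7,9} → only 1 remains.
R2C3 = 8: row 2 has {3,5,9}; col 3 has {2,4,5,6,7,9}; box has {1,2,3,4,5,9} → only 8 remains.
R2C8 = 4: row 2 has {3,5,8,9}; col 8 has {1,2,3,5,6,7,8,9}; box has {1,2,3,5,6,9}; anti-diagonal has {1,2,5,6,7,9} → only 4 remains.
R3C2 = 7: row 3 has {1,2,3,4,5,9}; col 2 has {2,3,4,5,6,8,9}; box has {1,2,3,4,5,8,9} → only 7 remains.
R3C6 = 6: row 3 has {1,2,3,4,5,7,9}; col 6 has {1,3,4,5,7,8,9}; box has {3,4,5,8,9} → only 6 remains.
R3C7 = 8: row 3 has {1,2,3,4,5,6,7,9}; col 7 has {3,4,5,6,9}; box has {1,2,3,4,5,6,9}; anti-diagonal has {1,2,4,5,6,7,9} → only 8 remains.
R4C3 = 1: row 4 has {3,4,5,8,9}; col 3 has {2,4,5,6,7,8,9}; box has {3,4,6,7,8,9} → only 1 remains.
R4C5 = 6: row 4 has {1,3,4,5,8,9}; col 5 has {1,2,3,4,9}; box has {1,2,3,4,5,7,8,9} → only 6 remains.
R5C1 = 5: row 5 has {1,2,3,4,6,7,8,9}; col 1 has {1,3,4,7,9}; box has {1,3,4,6,7,8,9} → only 5 remains.
R6C1 = 2: row 6 has {1,3,4,5,6,7,9}; col 1 has {1,3,4,5,7,9}; box has {1,3,4,5,6,7,8,9} → only 2 remains.
R6C9 = 8: row 6 has {1,2,3,4,5,6,7,9}; col 9 has {1,3,4,5,6,9}; box has {1,3,4,5,6,9} → only 8 remains.
R7C2 = 1: row 7 has {4,5,7,9}; col 2 has {2,3,4,5,6,7,8,9}; box has {2,4,5,6,7,9} → only 1 remains.
R7C3 = 3: row 7 has {1,4,5,7,9}; col 3 has {1,2,4,5,6,7,8,9}; box has {1,2,4,5,6,7,9}; anti-diagonal has {1,2,4,5,6,7,8,9} → only 3 remains.
R7C4 = 6: row 7 has {1,3,4,5,7,9}; col 4 has {2,3,4,5,7,8,9}; box has {1,2,3,4,7,9} → only 6 remains.
R7C5 = 8: row 7 has {1,3,4,5,6,7,9}; col 5 has {1,2,3,4,6,9}; box has {1,2,3,4,6,7,9} → only 8 remains.
R7C9 = 2: row 7 has {1,3,4,5,6,7,8,9}; col 9 has {1,3,4,5,6,8,9}; box has {3,4,5,6,7,8,9} → only 2 remains.
R8C1 = 8: row 8 has {1,2,3,4,5,6,7,9}; col 1 has {1,2,3,4,5,7,9}; box has {1,2,3,4,5,6,7,9} → only 8 remains.
R9C5 = 5: row 9 has {2,3,4,6,7,8,9}; col 5 has {1,2,3,4,6,8,9}; box has {1,2,3,4,6,7,8,9} → only 5 remains.
R9C7 = 1: row 9 has {2,3,4,5,6,7,8,9}; col 7 has {3,4,5,6,8,9}; box has {2,3,4,5,6,7,8,9} → only 1 remains.
R1C7 = 7: row 1 has {1,2,3,4,5,6,8,9}; col 7 has {1,3,4,5,6,8,9}; box has {1,2,3,4,5,6,8,9} → only 7 remains.
R2C1 = 6: row 2 has {3,4,5,8,9}; col 1 has {1,2,3,4,5,7,8,9}; box has {1,2,3,4,5,7,8,9} → only 6 remains.
R2C4 = 1: row 2 has {3,4,5,6,8,9}; col 4 has {2,3,4,5,6,7,8,9}; box has {3,4,5,6,8,9} → only 1 remains.
R2C5 = 7: row 2 has {1,3,4,5,6,8,9}; col 5 has {1,2,3,4,5,6,8,9}; box has {1,3,4,5,6,8,9} → only 7 remains.
R2C6 = 2: row 2 has {1,3,4,5,6,7,8,9}; col 6 has {1,3,4,5,6,7,8,9}; box has {1,3,4,5,6,7,8,9} → only 2 remains.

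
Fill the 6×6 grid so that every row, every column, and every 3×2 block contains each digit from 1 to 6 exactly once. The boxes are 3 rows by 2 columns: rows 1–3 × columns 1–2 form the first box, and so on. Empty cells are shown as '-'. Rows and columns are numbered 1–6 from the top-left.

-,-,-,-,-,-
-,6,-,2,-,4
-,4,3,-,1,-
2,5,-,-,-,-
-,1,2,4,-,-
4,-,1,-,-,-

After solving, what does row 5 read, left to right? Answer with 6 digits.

612453

R2C3 = 5: row 2 has {2,4,6}; col 3 has {1,2,3}; box has {2,3} → only 5 remains.
R2C5 = 3: row 2 has {2,4,5,6}; col 5 has {1}; box has {1,4} → only 3 remains.
R3C1 = 5: row 3 has {1,3,4}; col 1 has {2,4}; box has {4,6} → only 5 remains.
R3C4 = 6: row 3 has {1,3,4,5}; col 4 has {2,4}; box has {2,3,5} → only 6 remains.
R3C6 = 2: row 3 has {1,3,4,5,6}; col 6 has {4}; box has {1,3,4} → only 2 remains.
R4C3 = 6: row 4 has {2,5}; col 3 has {1,2,3,5}; box has {1,2,4} → only 6 remains.
R4C4 = 3: row 4 has {2,5,6}; col 4 has {2,4,6}; box has {1,2,4,6} → only 3 remains.
R4C5 = 4: row 4 has {2,3,5,6}; col 5 has {1,3}; box has {} → only 4 remains.
R4C6 = 1: row 4 has {2,3,4,5,6}; col 6 has {2,4}; box has {4} → only 1 remains.
R6C2 = 3: row 6 has {1,4}; col 2 has {1,4,5,6}; box has {1,2,4,5} → only 3 remains.
R6C4 = 5: row 6 has {1,3,4}; col 4 has {2,3,4,6}; box has {1,2,3,4,6} → only 5 remains.
R6C6 = 6: row 6 has {1,3,4,5}; col 6 has {1,2,4}; box has {1,4} → only 6 remains.
R1C2 = 2: row 1 has {}; col 2 has {1,3,4,5,6}; box has {4,5,6} → only 2 remains.
R1C3 = 4: row 1 has {2}; col 3 has {1,2,3,5,6}; box has {2,3,5,6} → only 4 remains.
R1C4 = 1: row 1 has {2,4}; col 4 has {2,3,4,5,6}; box has {2,3,4,5,6} → only 1 remains.
R1C6 = 5: row 1 has {1,2,4}; col 6 has {1,2,4,6}; box has {1,2,3,4} → only 5 remains.
R2C1 = 1: row 2 has {2,3,4,5,6}; col 1 has {2,4,5}; box has {2,4,5,6} → only 1 remains.
R5C1 = 6: row 5 has {1,2,4}; col 1 has {1,2,4,5}; box has {1,2,3,4,5} → only 6 remains.
R5C5 = 5: row 5 has {1,2,4,6}; col 5 has {1,3,4}; box has {1,4,6} → only 5 remains.
R5C6 = 3: row 5 has {1,2,4,5,6}; col 6 has {1,2,4,5,6}; box has {1,4,5,6} → only 3 remains.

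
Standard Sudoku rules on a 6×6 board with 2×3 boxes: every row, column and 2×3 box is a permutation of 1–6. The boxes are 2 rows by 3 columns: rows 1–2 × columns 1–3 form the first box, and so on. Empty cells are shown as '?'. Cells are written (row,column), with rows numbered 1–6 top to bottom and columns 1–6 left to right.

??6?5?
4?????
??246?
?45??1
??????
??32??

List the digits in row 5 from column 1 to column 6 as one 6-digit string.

(2,3) = 1 (sole candidate).
(4,4) = 3 (sole candidate).
(4,5) = 2 (sole candidate).
(5,3) = 4: row 5 has {}; col 3 has {1,2,3,5,6}; box has {3} → only 4 remains.
(1,4) = 1 (sole candidate).
(2,4) = 6 (sole candidate).
(2,5) = 3 (sole candidate).
(2,6) = 2 (sole candidate).
(3,6) = 5 (sole candidate).
(4,1) = 6 (sole candidate).
(5,4) = 5: row 5 has {4}; col 4 has {1,2,3,4,6}; box has {2} → only 5 remains.
(5,5) = 1: row 5 has {4,5}; col 5 has {2,3,5,6}; box has {2,5} → only 1 remains.
(6,5) = 4 (sole candidate).
(6,6) = 6 (sole candidate).
(1,6) = 4 (sole candidate).
(2,2) = 5 (sole candidate).
(5,1) = 2: row 5 has {1,4,5}; col 1 has {4,6}; box has {3,4} → only 2 remains.
(5,2) = 6: row 5 has {1,2,4,5}; col 2 has {4,5}; box has {2,3,4} → only 6 remains.
(5,6) = 3: row 5 has {1,2,4,5,6}; col 6 has {1,2,4,5,6}; box has {1,2,4,5,6} → only 3 remains.

264513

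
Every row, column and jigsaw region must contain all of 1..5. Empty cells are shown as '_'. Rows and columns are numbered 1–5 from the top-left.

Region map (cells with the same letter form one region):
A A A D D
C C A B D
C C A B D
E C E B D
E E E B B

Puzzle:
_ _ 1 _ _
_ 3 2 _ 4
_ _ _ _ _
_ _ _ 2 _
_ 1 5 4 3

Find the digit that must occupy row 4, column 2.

5

row 5, column 1 = 2: row 5 has {1,3,4,5}; col 1 has {}; region has {1,5} → only 2 remains.
row 1, column 5 = 2: in row 1, 2 can only go here (every other open cell in that row sees a 2).
row 3, column 2 = 2: in row 3, 2 can only go here (every other open cell in that row sees a 2).
row 3, column 3 = 3: in row 3, 3 can only go here (every other open cell in that row sees a 3).
row 4, column 3 = 4: row 4 has {2}; col 3 has {1,2,3,5}; region has {1,2,5} → only 4 remains.
row 4, column 1 = 3: row 4 has {2,4}; col 1 has {2}; region has {1,2,4,5} → only 3 remains.
row 4, column 2 = 5: row 4 has {2,3,4}; col 2 has {1,2,3}; region has {2,3} → only 5 remains.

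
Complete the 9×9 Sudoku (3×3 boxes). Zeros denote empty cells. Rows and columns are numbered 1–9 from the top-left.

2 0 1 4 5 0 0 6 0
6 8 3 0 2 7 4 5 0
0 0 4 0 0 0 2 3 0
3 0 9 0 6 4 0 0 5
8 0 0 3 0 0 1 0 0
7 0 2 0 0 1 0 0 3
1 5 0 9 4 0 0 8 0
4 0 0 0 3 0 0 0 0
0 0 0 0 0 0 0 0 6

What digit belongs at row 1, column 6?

row 2, column 4 = 1: row 2 has {2,3,4,5,6,7,8}; col 4 has {3,4,9}; box has {2,4,5,7} → only 1 remains.
row 2, column 9 = 9: row 2 has {1,2,3,4,5,6,7,8}; col 9 has {3,5,6}; box has {2,3,4,5,6} → only 9 remains.
row 4, column 2 = 1: row 4 has {3,4,5,6,9}; col 2 has {5,8}; box has {2,3,7,8,9} → only 1 remains.
row 9, column 1 = 9: row 9 has {6}; col 1 has {1,2,3,4,6,7,8}; box has {1,4,5} → only 9 remains.
row 3, column 1 = 5: row 3 has {2,3,4}; col 1 has {1,2,3,4,6,7,8,9}; box has {1,2,3,4,6,8} → only 5 remains.
row 1, column 6 = 3: in row 1, 3 can only go here (every other open cell in that row sees a 3).

3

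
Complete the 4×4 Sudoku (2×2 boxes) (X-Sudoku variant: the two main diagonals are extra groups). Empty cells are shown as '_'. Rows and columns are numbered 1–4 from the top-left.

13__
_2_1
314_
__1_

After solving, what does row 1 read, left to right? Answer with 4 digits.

r1c3 = 2: row 1 has {1,3}; col 3 has {1,4}; box has {1} → only 2 remains.
r1c4 = 4: row 1 has {1,2,3}; col 4 has {1}; box has {1,2}; anti-diagonal has {1} → only 4 remains.

1324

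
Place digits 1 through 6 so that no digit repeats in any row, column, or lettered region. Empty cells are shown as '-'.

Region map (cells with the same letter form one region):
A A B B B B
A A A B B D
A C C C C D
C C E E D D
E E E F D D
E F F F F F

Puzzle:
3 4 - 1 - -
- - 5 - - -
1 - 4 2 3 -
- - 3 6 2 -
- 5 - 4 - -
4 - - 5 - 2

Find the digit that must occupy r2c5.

r2c4 = 3 (sole candidate).
r3c2 = 6 (sole candidate).
r3c6 = 5 (sole candidate).
r4c1 = 5 (sole candidate).
r4c2 = 1 (sole candidate).
r4c6 = 4 (sole candidate).
r5c1 = 2 (sole candidate).
r5c3 = 1 (sole candidate).
r5c5 = 6 (sole candidate).
r5c6 = 3 (sole candidate).
r6c2 = 3 (sole candidate).
r6c3 = 6 (sole candidate).
r6c5 = 1 (sole candidate).
r1c3 = 2 (sole candidate).
r1c5 = 5 (sole candidate).
r1c6 = 6 (sole candidate).
r2c1 = 6 (sole candidate).
r2c2 = 2 (sole candidate).
r2c5 = 4: row 2 has {2,3,5,6}; col 5 has {1,2,3,5,6}; region has {1,2,3,5,6} → only 4 remains.

4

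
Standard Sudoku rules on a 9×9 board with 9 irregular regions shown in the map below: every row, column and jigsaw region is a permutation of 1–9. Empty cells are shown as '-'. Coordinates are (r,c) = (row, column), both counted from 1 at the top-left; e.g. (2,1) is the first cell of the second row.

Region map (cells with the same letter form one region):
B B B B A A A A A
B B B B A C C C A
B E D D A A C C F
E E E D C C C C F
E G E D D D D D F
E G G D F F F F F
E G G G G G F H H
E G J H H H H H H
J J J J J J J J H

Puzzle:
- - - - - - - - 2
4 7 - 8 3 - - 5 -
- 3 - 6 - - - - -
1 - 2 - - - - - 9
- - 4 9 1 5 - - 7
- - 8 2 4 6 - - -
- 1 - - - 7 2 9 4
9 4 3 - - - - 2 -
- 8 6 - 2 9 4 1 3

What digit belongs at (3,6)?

(3,3) = 7: row 3 has {3,6}; col 3 has {2,3,4,6,8}; region has {1,2,5,6,9} → only 7 remains.
(6,8) = 3: row 6 has {2,4,6,8}; col 8 has {1,2,5,9}; region has {2,4,6,7,9} → only 3 remains.
(7,3) = 5: row 7 has {1,2,4,7,9}; col 3 has {2,3,4,6,7,8}; region has {1,4,7,8} → only 5 remains.
(7,4) = 3: row 7 has {1,2,4,5,7,9}; col 4 has {2,6,8,9}; region has {1,4,5,7,8} → only 3 remains.
(7,5) = 6: row 7 has {1,2,3,4,5,7,9}; col 5 has {1,2,3,4}; region has {1,3,4,5,7,8} → only 6 remains.
(4,4) = 4: row 4 has {1,2,9}; col 4 has {2,3,6,8,9}; region has {1,2,5,6,7,9} → only 4 remains.
(5,2) = 2: row 5 has {1,4,5,7,9}; col 2 has {1,3,4,7,8}; region has {1,3,4,5,6,7,8} → only 2 remains.
(5,8) = 8: row 5 has {1,2,4,5,7,9}; col 8 has {1,2,3,5,9}; region has {1,2,4,5,6,7,9} → only 8 remains.
(6,2) = 9: row 6 has {2,3,4,6,8}; col 2 has {1,2,3,4,7,8}; region has {1,2,3,4,5,6,7,8} → only 9 remains.
(7,1) = 8: row 7 has {1,2,3,4,5,6,7,9}; col 1 has {1,4,9}; region has {1,2,3,4,9} → only 8 remains.
(3,8) = 4: row 3 has {3,6,7}; col 8 has {1,2,3,5,8,9}; region has {5} → only 4 remains.
(5,1) = 6: row 5 has {1,2,4,5,7,8,9}; col 1 has {1,4,8,9}; region has {1,2,3,4,8,9} → only 6 remains.
(5,7) = 3: row 5 has {1,2,4,5,6,7,8,9}; col 7 has {2,4}; region has {1,2,4,5,6,7,8,9} → only 3 remains.
(4,2) = 5: row 4 has {1,2,4,9}; col 2 has {1,2,3,4,7,8,9}; region has {1,2,3,4,6,8,9} → only 5 remains.
(6,1) = 7: row 6 has {2,3,4,6,8,9}; col 1 has {1,4,6,8,9}; region has {1,2,3,4,5,6,8,9} → only 7 remains.
(9,1) = 5: row 9 has {1,2,3,4,6,8,9}; col 1 has {1,4,6,7,8,9}; region has {1,2,3,4,6,8,9} → only 5 remains.
(9,4) = 7: row 9 has {1,2,3,4,5,6,8,9}; col 4 has {2,3,4,6,8,9}; region has {1,2,3,4,5,6,8,9} → only 7 remains.
(1,1) = 3: row 1 has {2}; col 1 has {1,4,5,6,7,8,9}; region has {4,7,8} → only 3 remains.
(1,2) = 6: row 1 has {2,3}; col 2 has {1,2,3,4,5,7,8,9}; region has {3,4,7,8} → only 6 remains.
(1,8) = 7: row 1 has {2,3,6}; col 8 has {1,2,3,4,5,8,9}; region has {2,3} → only 7 remains.
(3,1) = 2: row 3 has {3,4,6,7}; col 1 has {1,3,4,5,6,7,8,9}; region has {3,4,6,7,8} → only 2 remains.
(4,8) = 6: row 4 has {1,2,4,5,9}; col 8 has {1,2,3,4,5,7,8,9}; region has {4,5} → only 6 remains.
(1,6) = 4: in row 1, 4 can only go here (every other open cell in that row sees a 4).
(2,6) = 2: in row 2, 2 can only go here (every other open cell in that row sees a 2).
(2,9) = 6: in row 2, 6 can only go here (every other open cell in that row sees a 6).
(4,6) = 3: in row 4, 3 can only go here (every other open cell in that row sees a 3).
(8,7) = 6: in row 8, 6 can only go here (every other open cell in that row sees a 6).
(8,5) = 7: in row 8, 7 can only go here (every other open cell in that row sees a 7).
(4,5) = 8: row 4 has {1,2,3,4,5,6,9}; col 5 has {1,2,3,4,6,7}; region has {2,3,4,5,6} → only 8 remains.
(4,7) = 7: row 4 has {1,2,3,4,5,6,8,9}; col 7 has {2,3,4,6}; region has {2,3,4,5,6,8} → only 7 remains.
(1,7) = 8: in row 1, 8 can only go here (every other open cell in that row sees an 8).
(3,6) = 1: row 3 has {2,3,4,6,7}; col 6 has {2,3,4,5,6,7,9}; region has {2,3,4,6,7,8} → only 1 remains.

1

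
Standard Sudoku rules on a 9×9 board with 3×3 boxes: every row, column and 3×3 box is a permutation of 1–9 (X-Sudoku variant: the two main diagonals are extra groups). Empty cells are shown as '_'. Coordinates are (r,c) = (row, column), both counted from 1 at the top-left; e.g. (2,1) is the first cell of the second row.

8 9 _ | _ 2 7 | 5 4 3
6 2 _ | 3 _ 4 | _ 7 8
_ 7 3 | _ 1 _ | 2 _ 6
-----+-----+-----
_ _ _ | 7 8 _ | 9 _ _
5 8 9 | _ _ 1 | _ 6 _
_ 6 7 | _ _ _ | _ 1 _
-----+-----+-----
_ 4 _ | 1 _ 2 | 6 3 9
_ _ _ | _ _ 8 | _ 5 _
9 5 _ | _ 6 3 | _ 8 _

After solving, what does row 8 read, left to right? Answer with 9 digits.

316978452

(1,3) = 1: row 1 has {2,3,4,5,7,8,9}; col 3 has {3,7,9}; box has {2,3,6,7,8,9} → only 1 remains.
(1,4) = 6: row 1 has {1,2,3,4,5,7,8,9}; col 4 has {1,3,7}; box has {1,2,3,4,7} → only 6 remains.
(2,3) = 5: row 2 has {2,3,4,6,7,8}; col 3 has {1,3,7,9}; box has {1,2,3,6,7,8,9} → only 5 remains.
(2,5) = 9: row 2 has {2,3,4,5,6,7,8}; col 5 has {1,2,6,8}; box has {1,2,3,4,6,7} → only 9 remains.
(2,7) = 1: row 2 has {2,3,4,5,6,7,8,9}; col 7 has {2,5,6,9}; box has {2,3,4,5,6,7,8} → only 1 remains.
(3,1) = 4: row 3 has {1,2,3,6,7}; col 1 has {5,6,8,9}; box has {1,2,3,5,6,7,8,9} → only 4 remains.
(3,6) = 5: row 3 has {1,2,3,4,6,7}; col 6 has {1,2,3,4,7,8}; box has {1,2,3,4,6,7,9} → only 5 remains.
(3,8) = 9: row 3 has {1,2,3,4,5,6,7}; col 8 has {1,3,4,5,6,7,8}; box has {1,2,3,4,5,6,7,8} → only 9 remains.
(4,6) = 6: row 4 has {7,8,9}; col 6 has {1,2,3,4,5,7,8}; box has {1,7,8}; anti-diagonal has {2,3,7,9} → only 6 remains.
(4,8) = 2: row 4 has {6,7,8,9}; col 8 has {1,3,4,5,6,7,8,9}; box has {1,6,9} → only 2 remains.
(5,5) = 4: row 5 has {1,5,6,8,9}; col 5 has {1,2,6,8,9}; box has {1,6,7,8}; main diagonal has {2,3,5,6,7,8}; anti-diagonal has {2,3,6,7,9} → only 4 remains.
(5,9) = 7: row 5 has {1,4,5,6,8,9}; col 9 has {3,6,8,9}; box has {1,2,6,9} → only 7 remains.
(6,4) = 5: row 6 has {1,6,7}; col 4 has {1,3,6,7}; box has {1,4,6,7,8}; anti-diagonal has {2,3,4,6,7,9} → only 5 remains.
(6,5) = 3: row 6 has {1,5,6,7}; col 5 has {1,2,4,6,8,9}; box has {1,4,5,6,7,8} → only 3 remains.
(6,6) = 9: row 6 has {1,3,5,6,7}; col 6 has {1,2,3,4,5,6,7,8}; box has {1,3,4,5,6,7,8}; main diagonal has {2,3,4,5,6,7,8} → only 9 remains.
(6,9) = 4: row 6 has {1,3,5,6,7,9}; col 9 has {3,6,7,8,9}; box has {1,2,6,7,9} → only 4 remains.
(7,1) = 7: row 7 has {1,2,3,4,6,9}; col 1 has {4,5,6,8,9}; box has {4,5,9} → only 7 remains.
(7,3) = 8: row 7 has {1,2,3,4,6,7,9}; col 3 has {1,3,5,7,9}; box has {4,5,7,9}; anti-diagonal has {2,3,4,5,6,7,9} → only 8 remains.
(7,5) = 5: row 7 has {1,2,3,4,6,7,8,9}; col 5 has {1,2,3,4,6,8,9}; box has {1,2,3,6,8} → only 5 remains.
(8,2) = 1: row 8 has {5,8}; col 2 has {2,4,5,6,7,8,9}; box has {4,5,7,8,9}; anti-diagonal has {2,3,4,5,6,7,8,9} → only 1 remains.
(8,5) = 7: row 8 has {1,5,8}; col 5 has {1,2,3,4,5,6,8,9}; box has {1,2,3,5,6,8} → only 7 remains.
(8,7) = 4: row 8 has {1,5,7,8}; col 7 has {1,2,5,6,9}; box has {3,5,6,8,9} → only 4 remains.
(8,9) = 2: row 8 has {1,4,5,7,8}; col 9 has {3,4,6,7,8,9}; box has {3,4,5,6,8,9} → only 2 remains.
(9,3) = 2: row 9 has {3,5,6,8,9}; col 3 has {1,3,5,7,8,9}; box has {1,4,5,7,8,9} → only 2 remains.
(9,4) = 4: row 9 has {2,3,5,6,8,9}; col 4 has {1,3,5,6,7}; box has {1,2,3,5,6,7,8} → only 4 remains.
(9,7) = 7: row 9 has {2,3,4,5,6,8,9}; col 7 has {1,2,4,5,6,9}; box has {2,3,4,5,6,8,9} → only 7 remains.
(9,9) = 1: row 9 has {2,3,4,5,6,7,8,9}; col 9 has {2,3,4,6,7,8,9}; box has {2,3,4,5,6,7,8,9}; main diagonal has {2,3,4,5,6,7,8,9} → only 1 remains.
(3,4) = 8: row 3 has {1,2,3,4,5,6,7,9}; col 4 has {1,3,4,5,6,7}; box has {1,2,3,4,5,6,7,9} → only 8 remains.
(4,2) = 3: row 4 has {2,6,7,8,9}; col 2 has {1,2,4,5,6,7,8,9}; box has {5,6,7,8,9} → only 3 remains.
(4,3) = 4: row 4 has {2,3,6,7,8,9}; col 3 has {1,2,3,5,7,8,9}; box has {3,5,6,7,8,9} → only 4 remains.
(4,9) = 5: row 4 has {2,3,4,6,7,8,9}; col 9 has {1,2,3,4,6,7,8,9}; box has {1,2,4,6,7,9} → only 5 remains.
(5,4) = 2: row 5 has {1,4,5,6,7,8,9}; col 4 has {1,3,4,5,6,7,8}; box has {1,3,4,5,6,7,8,9} → only 2 remains.
(5,7) = 3: row 5 has {1,2,4,5,6,7,8,9}; col 7 has {1,2,4,5,6,7,9}; box has {1,2,4,5,6,7,9} → only 3 remains.
(6,1) = 2: row 6 has {1,3,4,5,6,7,9}; col 1 has {4,5,6,7,8,9}; box has {3,4,5,6,7,8,9} → only 2 remains.
(6,7) = 8: row 6 has {1,2,3,4,5,6,7,9}; col 7 has {1,2,3,4,5,6,7,9}; box has {1,2,3,4,5,6,7,9} → only 8 remains.
(8,1) = 3: row 8 has {1,2,4,5,7,8}; col 1 has {2,4,5,6,7,8,9}; box has {1,2,4,5,7,8,9} → only 3 remains.
(8,3) = 6: row 8 has {1,2,3,4,5,7,8}; col 3 has {1,2,3,4,5,7,8,9}; box has {1,2,3,4,5,7,8,9} → only 6 remains.
(8,4) = 9: row 8 has {1,2,3,4,5,6,7,8}; col 4 has {1,2,3,4,5,6,7,8}; box has {1,2,3,4,5,6,7,8} → only 9 remains.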